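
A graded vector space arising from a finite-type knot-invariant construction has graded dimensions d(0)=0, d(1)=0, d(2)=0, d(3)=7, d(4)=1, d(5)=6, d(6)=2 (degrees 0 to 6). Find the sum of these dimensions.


Total dimension = d(0) + d(1) + ... + d(6)
= 0 + 0 + 0 + 7 + 1 + 6 + 2
= 16

16


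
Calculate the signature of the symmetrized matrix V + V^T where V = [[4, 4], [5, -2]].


Step 1: V + V^T = [[8, 9], [9, -4]]
Step 2: trace = 4, det = -113
Step 3: Discriminant = 4^2 - 4*(-113) = 468
Step 4: Eigenvalues: 12.8167, -8.81665
Step 5: Signature = (# positive eigenvalues) - (# negative eigenvalues) = 0

0


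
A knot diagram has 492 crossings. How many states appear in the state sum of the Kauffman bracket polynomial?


Each crossing contributes 2 choices (A-smoothing or B-smoothing).
Total states = 2^492 = 12786682062094304179739022253232809188346257992355721833919106906625522642205759980012773798148063113870651109873281527379754908382364816614564560896

12786682062094304179739022253232809188346257992355721833919106906625522642205759980012773798148063113870651109873281527379754908382364816614564560896


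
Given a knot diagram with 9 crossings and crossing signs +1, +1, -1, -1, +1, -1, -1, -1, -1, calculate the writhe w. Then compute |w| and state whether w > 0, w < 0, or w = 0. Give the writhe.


Step 1: Count positive crossings (+1).
Positive crossings: 3
Step 2: Count negative crossings (-1).
Negative crossings: 6
Step 3: Writhe = (positive) - (negative)
w = 3 - 6 = -3
Step 4: |w| = 3, and w is negative

-3


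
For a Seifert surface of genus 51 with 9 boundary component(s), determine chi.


chi = 2 - 2g - b
= 2 - 2*51 - 9
= 2 - 102 - 9 = -109

-109


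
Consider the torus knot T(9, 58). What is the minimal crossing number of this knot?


For a torus knot T(p, q) with gcd(p,q)=1,
the crossing number is min(p*(q-1), q*(p-1)).
p*(q-1) = 9*57 = 513
q*(p-1) = 58*8 = 464
min(513, 464) = 464

464


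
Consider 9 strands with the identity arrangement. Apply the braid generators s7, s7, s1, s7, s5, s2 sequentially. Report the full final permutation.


Starting with identity [1, 2, 3, 4, 5, 6, 7, 8, 9].
Apply generators in sequence:
  After s7: [1, 2, 3, 4, 5, 6, 8, 7, 9]
  After s7: [1, 2, 3, 4, 5, 6, 7, 8, 9]
  After s1: [2, 1, 3, 4, 5, 6, 7, 8, 9]
  After s7: [2, 1, 3, 4, 5, 6, 8, 7, 9]
  After s5: [2, 1, 3, 4, 6, 5, 8, 7, 9]
  After s2: [2, 3, 1, 4, 6, 5, 8, 7, 9]
Final permutation: [2, 3, 1, 4, 6, 5, 8, 7, 9]

[2, 3, 1, 4, 6, 5, 8, 7, 9]


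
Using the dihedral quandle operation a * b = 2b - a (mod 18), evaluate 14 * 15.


14 * 15 = 2*15 - 14 mod 18
= 30 - 14 mod 18
= 16 mod 18 = 16

16


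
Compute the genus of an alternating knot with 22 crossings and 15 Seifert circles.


For alternating knots, g = (c - s + 1)/2.
= (22 - 15 + 1)/2
= 8/2 = 4

4


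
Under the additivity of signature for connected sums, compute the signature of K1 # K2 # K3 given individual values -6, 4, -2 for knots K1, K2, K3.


The signature is additive under connected sum.
signature(K1 # K2 # K3) = (-6) + (4) + (-2)
= -4

-4


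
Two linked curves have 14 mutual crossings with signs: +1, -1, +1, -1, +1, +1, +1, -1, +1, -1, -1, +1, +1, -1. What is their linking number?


Step 1: Count positive crossings: 8
Step 2: Count negative crossings: 6
Step 3: Sum of signs = 8 - 6 = 2
Step 4: Linking number = sum/2 = 2/2 = 1

1


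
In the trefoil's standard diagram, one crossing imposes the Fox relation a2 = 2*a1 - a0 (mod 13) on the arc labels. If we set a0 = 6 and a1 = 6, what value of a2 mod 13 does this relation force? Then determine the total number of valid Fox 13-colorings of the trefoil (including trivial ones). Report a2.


Step 1: Apply the given crossing relation 2*a1 - a0 - a2 = 0 (mod 13).
  a2 = 2*a1 - a0 mod 13
  a2 = 2*6 - 6 mod 13
  a2 = 12 - 6 mod 13
  a2 = 6 mod 13 = 6
Step 2: The trefoil has determinant 3.
  Number of Fox p-colorings (p prime) is p^2 if p = 3, else p.
  Since 13 does not divide 3, only trivial (constant) colorings exist.
  (Here a0 = a1 = a2 = 6, the constant coloring, which is valid.)
  Total colorings = 13
Step 3: a2 = 6, total Fox 13-colorings = 13

6


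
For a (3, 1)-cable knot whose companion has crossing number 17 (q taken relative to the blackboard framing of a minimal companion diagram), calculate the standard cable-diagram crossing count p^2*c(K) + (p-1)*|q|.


Step 1: Each of the c(K) crossings of the companion diagram becomes p*p = p^2 crossings among the p parallel strands, and each of the |q| twists s_1 s_2 ... s_(p-1) adds (p-1) crossings.
  Crossings = p^2 * c(K) + (p-1)*|q|
Step 2: = 3^2 * 17 + (3-1)*1
Step 3: = 9*17 + 2*1
Step 4: = 153 + 2 = 155

155


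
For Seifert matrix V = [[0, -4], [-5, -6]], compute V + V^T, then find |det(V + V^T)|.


Step 1: Form V + V^T where V = [[0, -4], [-5, -6]]
  V^T = [[0, -5], [-4, -6]]
  V + V^T = [[0, -9], [-9, -12]]
Step 2: det(V + V^T) = 0*(-12) - (-9)*(-9)
  = 0 - 81 = -81
Step 3: Knot determinant = |det(V + V^T)| = |-81| = 81

81


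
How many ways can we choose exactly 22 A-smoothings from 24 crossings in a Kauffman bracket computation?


We choose which 22 of 24 crossings get A-smoothings.
C(24, 22) = 24! / (22! * 2!)
= 276

276


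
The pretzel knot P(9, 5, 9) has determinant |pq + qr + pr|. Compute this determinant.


Step 1: Compute pq + qr + pr.
pq = 9*5 = 45
qr = 5*9 = 45
pr = 9*9 = 81
pq + qr + pr = 45 + 45 + 81 = 171
Step 2: Take absolute value.
det(P(9,5,9)) = |171| = 171

171


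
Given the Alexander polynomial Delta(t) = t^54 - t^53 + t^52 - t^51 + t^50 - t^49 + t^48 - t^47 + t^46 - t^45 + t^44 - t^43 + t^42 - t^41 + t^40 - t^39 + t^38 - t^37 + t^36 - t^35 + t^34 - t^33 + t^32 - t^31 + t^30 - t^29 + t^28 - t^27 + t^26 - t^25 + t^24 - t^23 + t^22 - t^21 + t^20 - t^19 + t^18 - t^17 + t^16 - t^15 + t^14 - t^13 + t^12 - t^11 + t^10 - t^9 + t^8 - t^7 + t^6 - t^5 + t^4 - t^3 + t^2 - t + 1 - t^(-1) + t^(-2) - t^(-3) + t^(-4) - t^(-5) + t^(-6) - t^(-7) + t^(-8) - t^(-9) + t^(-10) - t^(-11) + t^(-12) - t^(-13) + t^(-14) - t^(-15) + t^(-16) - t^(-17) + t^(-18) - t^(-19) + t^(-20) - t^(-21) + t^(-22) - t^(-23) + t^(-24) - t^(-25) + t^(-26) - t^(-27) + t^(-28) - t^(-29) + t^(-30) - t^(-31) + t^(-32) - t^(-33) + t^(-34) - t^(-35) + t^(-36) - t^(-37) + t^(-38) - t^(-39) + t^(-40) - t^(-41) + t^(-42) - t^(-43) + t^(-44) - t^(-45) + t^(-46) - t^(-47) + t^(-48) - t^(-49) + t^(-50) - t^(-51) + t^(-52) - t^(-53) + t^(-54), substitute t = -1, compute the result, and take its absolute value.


Step 1: The polynomial has 109 terms with alternating signs, exponents from 54 down to -54.
Step 2: Substitute t = -1. The i-th term has coefficient (-1)^i and exponent (m-i),
  so its value is (-1)^i * (-1)^(m-i) = (-1)^m = 1 for every i.
Step 3: All 109 terms equal 1, so Delta(-1) = 109 * (1) = 109
Step 4: |Delta(-1)| = 109

109


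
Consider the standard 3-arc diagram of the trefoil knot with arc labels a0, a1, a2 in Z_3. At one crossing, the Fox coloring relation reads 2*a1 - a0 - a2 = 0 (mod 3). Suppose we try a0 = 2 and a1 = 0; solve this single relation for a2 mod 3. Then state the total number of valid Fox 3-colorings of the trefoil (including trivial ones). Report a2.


Step 1: Apply the given crossing relation 2*a1 - a0 - a2 = 0 (mod 3).
  a2 = 2*a1 - a0 mod 3
  a2 = 2*0 - 2 mod 3
  a2 = 0 - 2 mod 3
  a2 = -2 mod 3 = 1
Step 2: The trefoil has determinant 3.
  Number of Fox p-colorings (p prime) is p^2 if p = 3, else p.
  Since p = 3 divides det = 3, the trefoil is 3-colorable.
  (Indeed for p = 3 any choice of a0, a1 extends to a valid coloring; the trial (a0, a1, a2) = (2, 0, 1) satisfies all three crossing relations.)
  Total colorings = 3^2 = 9
Step 3: a2 = 1, total Fox 3-colorings = 9

1


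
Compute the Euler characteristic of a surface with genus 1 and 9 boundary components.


chi = 2 - 2g - b
= 2 - 2*1 - 9
= 2 - 2 - 9 = -9

-9


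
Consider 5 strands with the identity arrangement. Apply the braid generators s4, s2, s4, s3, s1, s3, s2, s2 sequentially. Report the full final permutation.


Starting with identity [1, 2, 3, 4, 5].
Apply generators in sequence:
  After s4: [1, 2, 3, 5, 4]
  After s2: [1, 3, 2, 5, 4]
  After s4: [1, 3, 2, 4, 5]
  After s3: [1, 3, 4, 2, 5]
  After s1: [3, 1, 4, 2, 5]
  After s3: [3, 1, 2, 4, 5]
  After s2: [3, 2, 1, 4, 5]
  After s2: [3, 1, 2, 4, 5]
Final permutation: [3, 1, 2, 4, 5]

[3, 1, 2, 4, 5]


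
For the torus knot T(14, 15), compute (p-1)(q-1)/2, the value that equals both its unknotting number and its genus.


For a torus knot T(p,q), both the unknotting number and genus equal (p-1)(q-1)/2.
= (14-1)(15-1)/2
= 13*14/2
= 182/2 = 91

91


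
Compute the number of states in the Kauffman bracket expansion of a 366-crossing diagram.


Each crossing contributes 2 choices (A-smoothing or B-smoothing).
Total states = 2^366 = 150306725297525326584926758194517569752043683130132471725266622178061377607334940381676735896625196994043838464

150306725297525326584926758194517569752043683130132471725266622178061377607334940381676735896625196994043838464


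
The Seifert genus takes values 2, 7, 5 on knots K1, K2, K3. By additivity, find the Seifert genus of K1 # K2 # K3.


The Seifert genus is additive under connected sum.
Seifert genus(K1 # K2 # K3) = (2) + (7) + (5)
= 14

14


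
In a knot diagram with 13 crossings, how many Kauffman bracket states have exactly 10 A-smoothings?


We choose which 10 of 13 crossings get A-smoothings.
C(13, 10) = 13! / (10! * 3!)
= 286

286


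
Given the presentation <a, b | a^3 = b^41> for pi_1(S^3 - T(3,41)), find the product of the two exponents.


The relation is a^3 = b^41.
Product of exponents = 3 * 41
= 123

123


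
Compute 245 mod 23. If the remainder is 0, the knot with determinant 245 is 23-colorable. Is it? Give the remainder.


Step 1: A knot is p-colorable if and only if p divides its determinant.
Step 2: Compute 245 mod 23.
245 = 10 * 23 + 15
Step 3: 245 mod 23 = 15
Step 4: The knot is 23-colorable: no

15


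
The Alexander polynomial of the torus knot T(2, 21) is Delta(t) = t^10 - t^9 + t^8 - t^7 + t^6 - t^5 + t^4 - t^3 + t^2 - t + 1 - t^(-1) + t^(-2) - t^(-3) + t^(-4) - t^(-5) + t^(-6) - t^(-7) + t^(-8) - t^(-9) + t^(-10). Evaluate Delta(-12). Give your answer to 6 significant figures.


Substituting t = -12 into Delta(t) = t^10 - t^9 + t^8 - t^7 + t^6 - t^5 + t^4 - t^3 + t^2 - t + 1 - t^(-1) + t^(-2) - t^(-3) + t^(-4) - t^(-5) + t^(-6) - t^(-7) + t^(-8) - t^(-9) + t^(-10):
Term values: (61917364224) + (5159780352) + (429981696) + (35831808) + (2985984) + (248832) + (20736) + (1728) + (144) + (12) + (1) + (0.0833333) + (0.00694444) + (0.000578704) + (4.82253e-05) + (4.01878e-06) + (3.34898e-07) + (2.79082e-08) + (2.32568e-09) + (1.93807e-10) + (1.61506e-11)
Sum = 6.754621552e+10
Rounded to 6 significant figures: 6.75462e+10

6.75462e+10


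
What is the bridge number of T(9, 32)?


The bridge number of T(p,q) is min(p,q).
min(9, 32) = 9

9


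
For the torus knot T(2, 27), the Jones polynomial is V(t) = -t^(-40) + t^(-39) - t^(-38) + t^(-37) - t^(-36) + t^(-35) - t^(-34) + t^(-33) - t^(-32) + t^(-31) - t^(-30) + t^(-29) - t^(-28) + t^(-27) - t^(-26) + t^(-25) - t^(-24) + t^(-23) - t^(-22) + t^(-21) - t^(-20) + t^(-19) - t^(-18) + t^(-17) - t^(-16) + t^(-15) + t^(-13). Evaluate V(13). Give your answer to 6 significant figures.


Substituting t = 13 into V(t) = -t^(-40) + t^(-39) - t^(-38) + t^(-37) - t^(-36) + t^(-35) - t^(-34) + t^(-33) - t^(-32) + t^(-31) - t^(-30) + t^(-29) - t^(-28) + t^(-27) - t^(-26) + t^(-25) - t^(-24) + t^(-23) - t^(-22) + t^(-21) - t^(-20) + t^(-19) - t^(-18) + t^(-17) - t^(-16) + t^(-15) + t^(-13):
  (-)t^(-40) = -2.76864e-45
  (+)t^(-39) = 3.59923e-44
  (-)t^(-38) = -4.679e-43
  (+)t^(-37) = 6.08269e-42
  (-)t^(-36) = -7.9075e-41
  (+)t^(-35) = 1.02798e-39
  (-)t^(-34) = -1.33637e-38
  (+)t^(-33) = 1.73728e-37
  (-)t^(-32) = -2.25846e-36
  (+)t^(-31) = 2.936e-35
  (-)t^(-30) = -3.8168e-34
  (+)t^(-29) = 4.96184e-33
  (-)t^(-28) = -6.45039e-32
  (+)t^(-27) = 8.38551e-31
  (-)t^(-26) = -1.09012e-29
  (+)t^(-25) = 1.41715e-28
  (-)t^(-24) = -1.8423e-27
  (+)t^(-23) = 2.39499e-26
  (-)t^(-22) = -3.11348e-25
  (+)t^(-21) = 4.04753e-24
  (-)t^(-20) = -5.26178e-23
  (+)t^(-19) = 6.84032e-22
  (-)t^(-18) = -8.89241e-21
  (+)t^(-17) = 1.15601e-19
  (-)t^(-16) = -1.50282e-18
  (+)t^(-15) = 1.95366e-17
  (+)t^(-13) = 3.30169e-15
Sum = (-2.76864e-45) + (3.59923e-44) + (-4.679e-43) + (6.08269e-42) + (-7.9075e-41) + (1.02798e-39) + (-1.33637e-38) + (1.73728e-37) + (-2.25846e-36) + (2.936e-35) + (-3.8168e-34) + (4.96184e-33) + (-6.45039e-32) + (8.38551e-31) + (-1.09012e-29) + (1.41715e-28) + (-1.8423e-27) + (2.39499e-26) + (-3.11348e-25) + (4.04753e-24) + (-5.26178e-23) + (6.84032e-22) + (-8.89241e-21) + (1.15601e-19) + (-1.50282e-18) + (1.95366e-17) + (3.30169e-15)
= 3.319832114e-15
Rounded to 6 significant figures: 3.31983e-15

3.31983e-15


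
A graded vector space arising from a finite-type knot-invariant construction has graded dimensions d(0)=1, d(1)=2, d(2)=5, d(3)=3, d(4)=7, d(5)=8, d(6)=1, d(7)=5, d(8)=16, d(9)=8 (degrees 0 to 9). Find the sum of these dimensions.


Total dimension = d(0) + d(1) + ... + d(9)
= 1 + 2 + 5 + 3 + 7 + 8 + 1 + 5 + 16 + 8
= 56

56


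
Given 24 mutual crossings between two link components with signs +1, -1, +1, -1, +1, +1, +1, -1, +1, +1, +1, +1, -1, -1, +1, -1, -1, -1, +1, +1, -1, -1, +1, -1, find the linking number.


Step 1: Count positive crossings: 13
Step 2: Count negative crossings: 11
Step 3: Sum of signs = 13 - 11 = 2
Step 4: Linking number = sum/2 = 2/2 = 1

1


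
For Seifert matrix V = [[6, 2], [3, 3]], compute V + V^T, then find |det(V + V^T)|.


Step 1: Form V + V^T where V = [[6, 2], [3, 3]]
  V^T = [[6, 3], [2, 3]]
  V + V^T = [[12, 5], [5, 6]]
Step 2: det(V + V^T) = 12*6 - 5*5
  = 72 - 25 = 47
Step 3: Knot determinant = |det(V + V^T)| = |47| = 47

47


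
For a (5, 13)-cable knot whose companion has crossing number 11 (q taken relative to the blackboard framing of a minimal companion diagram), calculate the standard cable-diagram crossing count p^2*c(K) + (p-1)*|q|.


Step 1: Each of the c(K) crossings of the companion diagram becomes p*p = p^2 crossings among the p parallel strands, and each of the |q| twists s_1 s_2 ... s_(p-1) adds (p-1) crossings.
  Crossings = p^2 * c(K) + (p-1)*|q|
Step 2: = 5^2 * 11 + (5-1)*13
Step 3: = 25*11 + 4*13
Step 4: = 275 + 52 = 327

327


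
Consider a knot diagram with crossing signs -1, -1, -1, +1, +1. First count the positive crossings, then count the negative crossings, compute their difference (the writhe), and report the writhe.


Step 1: Count positive crossings (+1).
Positive crossings: 2
Step 2: Count negative crossings (-1).
Negative crossings: 3
Step 3: Writhe = (positive) - (negative)
w = 2 - 3 = -1
Step 4: |w| = 1, and w is negative

-1


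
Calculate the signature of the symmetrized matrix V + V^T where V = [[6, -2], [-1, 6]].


Step 1: V + V^T = [[12, -3], [-3, 12]]
Step 2: trace = 24, det = 135
Step 3: Discriminant = 24^2 - 4*135 = 36
Step 4: Eigenvalues: 15, 9
Step 5: Signature = (# positive eigenvalues) - (# negative eigenvalues) = 2

2


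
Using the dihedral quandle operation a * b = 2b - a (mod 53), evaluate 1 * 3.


1 * 3 = 2*3 - 1 mod 53
= 6 - 1 mod 53
= 5 mod 53 = 5

5


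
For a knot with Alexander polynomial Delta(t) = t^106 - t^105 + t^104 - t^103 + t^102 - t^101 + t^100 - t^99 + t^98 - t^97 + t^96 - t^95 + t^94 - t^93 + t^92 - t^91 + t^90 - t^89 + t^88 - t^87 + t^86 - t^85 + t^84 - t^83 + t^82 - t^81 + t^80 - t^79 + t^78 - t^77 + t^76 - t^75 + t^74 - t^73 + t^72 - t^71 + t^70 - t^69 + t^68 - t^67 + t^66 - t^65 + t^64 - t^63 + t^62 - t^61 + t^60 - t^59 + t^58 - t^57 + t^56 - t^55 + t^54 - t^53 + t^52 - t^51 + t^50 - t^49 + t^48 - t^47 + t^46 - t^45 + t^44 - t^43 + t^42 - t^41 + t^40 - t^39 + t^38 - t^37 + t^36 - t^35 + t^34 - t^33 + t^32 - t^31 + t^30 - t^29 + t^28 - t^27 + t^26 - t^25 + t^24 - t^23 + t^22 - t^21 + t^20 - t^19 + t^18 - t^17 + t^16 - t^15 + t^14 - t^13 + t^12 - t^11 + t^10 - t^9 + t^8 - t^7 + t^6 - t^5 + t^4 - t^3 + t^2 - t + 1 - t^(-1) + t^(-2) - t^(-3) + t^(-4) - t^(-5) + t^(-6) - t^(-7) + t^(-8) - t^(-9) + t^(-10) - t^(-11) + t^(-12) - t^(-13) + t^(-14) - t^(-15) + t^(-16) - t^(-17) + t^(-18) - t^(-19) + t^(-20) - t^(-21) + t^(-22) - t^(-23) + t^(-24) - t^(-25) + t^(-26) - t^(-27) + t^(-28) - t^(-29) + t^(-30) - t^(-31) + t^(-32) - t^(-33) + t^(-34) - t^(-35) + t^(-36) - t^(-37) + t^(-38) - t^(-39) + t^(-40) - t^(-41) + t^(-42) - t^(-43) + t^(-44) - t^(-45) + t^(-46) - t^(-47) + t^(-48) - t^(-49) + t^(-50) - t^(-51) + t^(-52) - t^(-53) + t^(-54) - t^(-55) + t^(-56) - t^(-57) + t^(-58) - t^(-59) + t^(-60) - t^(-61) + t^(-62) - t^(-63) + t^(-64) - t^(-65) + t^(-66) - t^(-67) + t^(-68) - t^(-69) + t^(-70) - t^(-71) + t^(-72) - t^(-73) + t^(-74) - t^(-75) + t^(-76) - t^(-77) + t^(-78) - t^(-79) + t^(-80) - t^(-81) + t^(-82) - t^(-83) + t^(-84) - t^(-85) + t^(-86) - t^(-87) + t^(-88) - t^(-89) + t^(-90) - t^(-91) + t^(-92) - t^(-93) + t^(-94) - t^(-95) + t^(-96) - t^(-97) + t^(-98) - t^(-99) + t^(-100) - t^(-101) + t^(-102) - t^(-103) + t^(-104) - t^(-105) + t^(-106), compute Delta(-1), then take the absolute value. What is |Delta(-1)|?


Step 1: The polynomial has 213 terms with alternating signs, exponents from 106 down to -106.
Step 2: Substitute t = -1. The i-th term has coefficient (-1)^i and exponent (m-i),
  so its value is (-1)^i * (-1)^(m-i) = (-1)^m = 1 for every i.
Step 3: All 213 terms equal 1, so Delta(-1) = 213 * (1) = 213
Step 4: |Delta(-1)| = 213

213


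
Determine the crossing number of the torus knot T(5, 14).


For a torus knot T(p, q) with gcd(p,q)=1,
the crossing number is min(p*(q-1), q*(p-1)).
p*(q-1) = 5*13 = 65
q*(p-1) = 14*4 = 56
min(65, 56) = 56

56


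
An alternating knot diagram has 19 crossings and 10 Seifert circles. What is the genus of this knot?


For alternating knots, g = (c - s + 1)/2.
= (19 - 10 + 1)/2
= 10/2 = 5

5


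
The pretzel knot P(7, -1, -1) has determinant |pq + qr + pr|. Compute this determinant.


Step 1: Compute pq + qr + pr.
pq = 7*(-1) = -7
qr = (-1)*(-1) = 1
pr = 7*(-1) = -7
pq + qr + pr = -7 + 1 + (-7) = -13
Step 2: Take absolute value.
det(P(7,-1,-1)) = |-13| = 13

13


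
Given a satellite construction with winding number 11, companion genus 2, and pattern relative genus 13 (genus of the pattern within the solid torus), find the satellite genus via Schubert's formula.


Schubert: g(satellite) = g_rel(pattern) + |winding| * g(companion),
where g_rel(pattern) is the genus of the pattern relative to the solid torus.
= 13 + 11 * 2
= 13 + 22 = 35

35


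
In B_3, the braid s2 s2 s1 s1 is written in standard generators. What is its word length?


The word length counts the number of generators (including inverses).
Listing each generator: s2, s2, s1, s1
There are 4 generators in this braid word.

4


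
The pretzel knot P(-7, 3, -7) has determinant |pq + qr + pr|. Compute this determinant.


Step 1: Compute pq + qr + pr.
pq = (-7)*3 = -21
qr = 3*(-7) = -21
pr = (-7)*(-7) = 49
pq + qr + pr = -21 + (-21) + 49 = 7
Step 2: Take absolute value.
det(P(-7,3,-7)) = |7| = 7

7


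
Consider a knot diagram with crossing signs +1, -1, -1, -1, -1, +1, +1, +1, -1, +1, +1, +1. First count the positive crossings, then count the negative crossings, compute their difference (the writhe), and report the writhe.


Step 1: Count positive crossings (+1).
Positive crossings: 7
Step 2: Count negative crossings (-1).
Negative crossings: 5
Step 3: Writhe = (positive) - (negative)
w = 7 - 5 = 2
Step 4: |w| = 2, and w is positive

2


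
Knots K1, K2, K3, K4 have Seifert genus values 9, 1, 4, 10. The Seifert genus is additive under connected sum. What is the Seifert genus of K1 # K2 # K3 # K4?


The Seifert genus is additive under connected sum.
Seifert genus(K1 # K2 # K3 # K4) = (9) + (1) + (4) + (10)
= 24

24


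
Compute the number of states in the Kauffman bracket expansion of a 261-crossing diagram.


Each crossing contributes 2 choices (A-smoothing or B-smoothing).
Total states = 2^261 = 3705346855594118253554271520278013051304639509300498049262642688253220148477952

3705346855594118253554271520278013051304639509300498049262642688253220148477952


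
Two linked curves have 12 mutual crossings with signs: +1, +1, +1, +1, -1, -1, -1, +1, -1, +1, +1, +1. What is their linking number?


Step 1: Count positive crossings: 8
Step 2: Count negative crossings: 4
Step 3: Sum of signs = 8 - 4 = 4
Step 4: Linking number = sum/2 = 4/2 = 2

2


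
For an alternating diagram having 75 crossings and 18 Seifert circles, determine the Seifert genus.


For alternating knots, g = (c - s + 1)/2.
= (75 - 18 + 1)/2
= 58/2 = 29

29


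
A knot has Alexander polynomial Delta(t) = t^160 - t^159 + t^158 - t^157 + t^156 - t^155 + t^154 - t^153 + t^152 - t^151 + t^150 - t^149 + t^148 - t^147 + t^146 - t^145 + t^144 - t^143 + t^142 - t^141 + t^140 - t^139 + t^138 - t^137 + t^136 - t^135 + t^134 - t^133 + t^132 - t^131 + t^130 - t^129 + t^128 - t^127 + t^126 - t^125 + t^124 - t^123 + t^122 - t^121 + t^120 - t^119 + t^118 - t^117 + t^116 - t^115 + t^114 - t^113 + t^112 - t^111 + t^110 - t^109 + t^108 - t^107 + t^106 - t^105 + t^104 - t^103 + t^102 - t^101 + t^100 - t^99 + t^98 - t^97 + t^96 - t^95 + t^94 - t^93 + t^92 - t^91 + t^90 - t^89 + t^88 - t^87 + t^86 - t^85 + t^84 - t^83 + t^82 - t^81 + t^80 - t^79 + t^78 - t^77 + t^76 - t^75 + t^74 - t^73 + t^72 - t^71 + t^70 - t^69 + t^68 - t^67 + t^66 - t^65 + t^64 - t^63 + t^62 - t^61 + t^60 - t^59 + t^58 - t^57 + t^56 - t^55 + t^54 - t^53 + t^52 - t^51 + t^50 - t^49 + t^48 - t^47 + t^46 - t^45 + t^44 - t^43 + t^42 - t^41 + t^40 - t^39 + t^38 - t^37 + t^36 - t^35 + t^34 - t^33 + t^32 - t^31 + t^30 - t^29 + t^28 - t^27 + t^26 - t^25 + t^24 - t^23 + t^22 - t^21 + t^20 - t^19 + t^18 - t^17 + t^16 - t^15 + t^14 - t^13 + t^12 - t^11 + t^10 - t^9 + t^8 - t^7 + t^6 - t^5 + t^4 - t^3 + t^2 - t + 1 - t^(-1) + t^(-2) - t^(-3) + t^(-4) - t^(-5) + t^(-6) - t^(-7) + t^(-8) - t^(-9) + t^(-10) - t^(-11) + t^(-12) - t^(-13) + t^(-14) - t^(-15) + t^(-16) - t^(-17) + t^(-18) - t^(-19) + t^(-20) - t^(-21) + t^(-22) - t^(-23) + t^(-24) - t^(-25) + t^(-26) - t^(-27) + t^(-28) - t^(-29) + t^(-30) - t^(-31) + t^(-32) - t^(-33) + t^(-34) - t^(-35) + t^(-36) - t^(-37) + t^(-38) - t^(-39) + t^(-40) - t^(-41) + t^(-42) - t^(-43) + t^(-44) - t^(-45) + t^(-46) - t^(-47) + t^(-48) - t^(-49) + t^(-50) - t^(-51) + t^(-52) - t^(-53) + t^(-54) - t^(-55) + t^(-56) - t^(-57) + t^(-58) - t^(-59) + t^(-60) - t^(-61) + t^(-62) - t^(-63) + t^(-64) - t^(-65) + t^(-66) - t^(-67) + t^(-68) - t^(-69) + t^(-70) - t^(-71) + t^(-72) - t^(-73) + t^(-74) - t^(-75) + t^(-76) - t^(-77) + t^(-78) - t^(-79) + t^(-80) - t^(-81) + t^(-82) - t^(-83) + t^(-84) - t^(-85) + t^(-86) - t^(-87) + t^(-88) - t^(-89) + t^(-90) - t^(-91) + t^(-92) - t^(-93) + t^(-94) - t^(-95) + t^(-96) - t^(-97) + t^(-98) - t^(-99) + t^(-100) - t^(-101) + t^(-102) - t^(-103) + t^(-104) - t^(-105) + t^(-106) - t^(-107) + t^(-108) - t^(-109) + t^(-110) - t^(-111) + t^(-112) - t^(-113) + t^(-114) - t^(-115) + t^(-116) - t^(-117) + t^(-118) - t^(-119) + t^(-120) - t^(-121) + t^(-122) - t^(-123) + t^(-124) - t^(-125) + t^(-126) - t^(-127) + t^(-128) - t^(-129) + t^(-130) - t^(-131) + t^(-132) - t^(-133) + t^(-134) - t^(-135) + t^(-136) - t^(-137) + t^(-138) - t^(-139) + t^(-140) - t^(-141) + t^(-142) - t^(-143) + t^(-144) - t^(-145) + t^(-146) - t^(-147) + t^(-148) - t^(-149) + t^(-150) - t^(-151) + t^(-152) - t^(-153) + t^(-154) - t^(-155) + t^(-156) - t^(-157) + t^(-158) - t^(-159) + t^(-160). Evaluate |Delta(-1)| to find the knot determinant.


Step 1: The polynomial has 321 terms with alternating signs, exponents from 160 down to -160.
Step 2: Substitute t = -1. The i-th term has coefficient (-1)^i and exponent (m-i),
  so its value is (-1)^i * (-1)^(m-i) = (-1)^m = 1 for every i.
Step 3: All 321 terms equal 1, so Delta(-1) = 321 * (1) = 321
Step 4: |Delta(-1)| = 321

321


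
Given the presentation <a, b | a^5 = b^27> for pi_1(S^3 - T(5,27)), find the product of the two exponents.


The relation is a^5 = b^27.
Product of exponents = 5 * 27
= 135

135


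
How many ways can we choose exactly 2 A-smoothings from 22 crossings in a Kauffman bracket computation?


We choose which 2 of 22 crossings get A-smoothings.
C(22, 2) = 22! / (2! * 20!)
= 231

231


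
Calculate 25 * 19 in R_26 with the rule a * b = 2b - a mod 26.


25 * 19 = 2*19 - 25 mod 26
= 38 - 25 mod 26
= 13 mod 26 = 13

13


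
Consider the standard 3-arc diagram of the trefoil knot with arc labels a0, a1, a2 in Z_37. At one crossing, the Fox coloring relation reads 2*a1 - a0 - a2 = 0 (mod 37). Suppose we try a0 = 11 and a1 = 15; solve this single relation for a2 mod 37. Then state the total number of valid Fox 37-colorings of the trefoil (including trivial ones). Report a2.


Step 1: Apply the given crossing relation 2*a1 - a0 - a2 = 0 (mod 37).
  a2 = 2*a1 - a0 mod 37
  a2 = 2*15 - 11 mod 37
  a2 = 30 - 11 mod 37
  a2 = 19 mod 37 = 19
Step 2: The trefoil has determinant 3.
  Number of Fox p-colorings (p prime) is p^2 if p = 3, else p.
  Since 37 does not divide 3, only trivial (constant) colorings exist.
  (So the trial a0 = 11, a1 = 15 with a0 != a1 does NOT extend to a valid coloring of the whole trefoil: the other two crossing relations require 3*(a1 - a0) = 0 (mod 37), which fails.)
  Total colorings = 37
Step 3: a2 = 19, total Fox 37-colorings = 37

19


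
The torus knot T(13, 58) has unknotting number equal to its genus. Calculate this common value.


For a torus knot T(p,q), both the unknotting number and genus equal (p-1)(q-1)/2.
= (13-1)(58-1)/2
= 12*57/2
= 684/2 = 342

342


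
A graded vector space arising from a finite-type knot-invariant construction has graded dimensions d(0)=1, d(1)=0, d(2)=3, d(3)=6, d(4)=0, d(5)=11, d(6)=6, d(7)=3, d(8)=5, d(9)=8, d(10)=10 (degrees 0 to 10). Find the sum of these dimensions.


Total dimension = d(0) + d(1) + ... + d(10)
= 1 + 0 + 3 + 6 + 0 + 11 + 6 + 3 + 5 + 8 + 10
= 53

53


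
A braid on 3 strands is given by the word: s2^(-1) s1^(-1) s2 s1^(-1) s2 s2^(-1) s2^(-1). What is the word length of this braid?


The word length counts the number of generators (including inverses).
Listing each generator: s2^(-1), s1^(-1), s2, s1^(-1), s2, s2^(-1), s2^(-1)
There are 7 generators in this braid word.

7


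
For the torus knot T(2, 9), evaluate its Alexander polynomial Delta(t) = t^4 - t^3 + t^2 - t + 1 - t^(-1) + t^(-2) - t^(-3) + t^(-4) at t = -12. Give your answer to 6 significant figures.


Substituting t = -12 into Delta(t) = t^4 - t^3 + t^2 - t + 1 - t^(-1) + t^(-2) - t^(-3) + t^(-4):
Term values: (20736) + (1728) + (144) + (12) + (1) + (0.0833333) + (0.00694444) + (0.000578704) + (4.82253e-05)
Sum = 22621.0909
Rounded to 6 significant figures: 22621.1

22621.1


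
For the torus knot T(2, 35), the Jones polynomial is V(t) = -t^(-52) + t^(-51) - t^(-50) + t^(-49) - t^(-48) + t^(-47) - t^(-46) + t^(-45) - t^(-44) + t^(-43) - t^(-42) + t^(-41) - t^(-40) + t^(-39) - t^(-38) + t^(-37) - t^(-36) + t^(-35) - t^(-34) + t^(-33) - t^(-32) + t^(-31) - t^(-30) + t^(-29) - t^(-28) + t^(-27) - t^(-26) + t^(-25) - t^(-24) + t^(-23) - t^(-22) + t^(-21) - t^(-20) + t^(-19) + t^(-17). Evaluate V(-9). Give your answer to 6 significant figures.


Substituting t = -9 into V(t) = -t^(-52) + t^(-51) - t^(-50) + t^(-49) - t^(-48) + t^(-47) - t^(-46) + t^(-45) - t^(-44) + t^(-43) - t^(-42) + t^(-41) - t^(-40) + t^(-39) - t^(-38) + t^(-37) - t^(-36) + t^(-35) - t^(-34) + t^(-33) - t^(-32) + t^(-31) - t^(-30) + t^(-29) - t^(-28) + t^(-27) - t^(-26) + t^(-25) - t^(-24) + t^(-23) - t^(-22) + t^(-21) - t^(-20) + t^(-19) + t^(-17):
  (-)t^(-52) = -2.39546e-50
  (+)t^(-51) = -2.15592e-49
  (-)t^(-50) = -1.94033e-48
  (+)t^(-49) = -1.74629e-47
  (-)t^(-48) = -1.57166e-46
  (+)t^(-47) = -1.4145e-45
  (-)t^(-46) = -1.27305e-44
  (+)t^(-45) = -1.14574e-43
  (-)t^(-44) = -1.03117e-42
  (+)t^(-43) = -9.28052e-42
  (-)t^(-42) = -8.35246e-41
  (+)t^(-41) = -7.51722e-40
  (-)t^(-40) = -6.7655e-39
  (+)t^(-39) = -6.08895e-38
  (-)t^(-38) = -5.48005e-37
  (+)t^(-37) = -4.93205e-36
  (-)t^(-36) = -4.43884e-35
  (+)t^(-35) = -3.99496e-34
  (-)t^(-34) = -3.59546e-33
  (+)t^(-33) = -3.23592e-32
  (-)t^(-32) = -2.91232e-31
  (+)t^(-31) = -2.62109e-30
  (-)t^(-30) = -2.35898e-29
  (+)t^(-29) = -2.12308e-28
  (-)t^(-28) = -1.91078e-27
  (+)t^(-27) = -1.7197e-26
  (-)t^(-26) = -1.54773e-25
  (+)t^(-25) = -1.39296e-24
  (-)t^(-24) = -1.25366e-23
  (+)t^(-23) = -1.12829e-22
  (-)t^(-22) = -1.01546e-21
  (+)t^(-21) = -9.13918e-21
  (-)t^(-20) = -8.22526e-20
  (+)t^(-19) = -7.40274e-19
  (+)t^(-17) = -5.99622e-17
Sum = (-2.39546e-50) + (-2.15592e-49) + (-1.94033e-48) + (-1.74629e-47) + (-1.57166e-46) + (-1.4145e-45) + (-1.27305e-44) + (-1.14574e-43) + (-1.03117e-42) + (-9.28052e-42) + (-8.35246e-41) + (-7.51722e-40) + (-6.7655e-39) + (-6.08895e-38) + (-5.48005e-37) + (-4.93205e-36) + (-4.43884e-35) + (-3.99496e-34) + (-3.59546e-33) + (-3.23592e-32) + (-2.91232e-31) + (-2.62109e-30) + (-2.35898e-29) + (-2.12308e-28) + (-1.91078e-27) + (-1.7197e-26) + (-1.54773e-25) + (-1.39296e-24) + (-1.25366e-23) + (-1.12829e-22) + (-1.01546e-21) + (-9.13918e-21) + (-8.22526e-20) + (-7.40274e-19) + (-5.99622e-17)
= -6.079497766e-17
Rounded to 6 significant figures: -6.0795e-17

-6.0795e-17


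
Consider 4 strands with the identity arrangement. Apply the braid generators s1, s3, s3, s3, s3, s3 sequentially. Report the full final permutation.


Starting with identity [1, 2, 3, 4].
Apply generators in sequence:
  After s1: [2, 1, 3, 4]
  After s3: [2, 1, 4, 3]
  After s3: [2, 1, 3, 4]
  After s3: [2, 1, 4, 3]
  After s3: [2, 1, 3, 4]
  After s3: [2, 1, 4, 3]
Final permutation: [2, 1, 4, 3]

[2, 1, 4, 3]


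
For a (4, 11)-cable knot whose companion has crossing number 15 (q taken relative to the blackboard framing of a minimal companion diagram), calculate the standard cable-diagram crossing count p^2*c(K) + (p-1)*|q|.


Step 1: Each of the c(K) crossings of the companion diagram becomes p*p = p^2 crossings among the p parallel strands, and each of the |q| twists s_1 s_2 ... s_(p-1) adds (p-1) crossings.
  Crossings = p^2 * c(K) + (p-1)*|q|
Step 2: = 4^2 * 15 + (4-1)*11
Step 3: = 16*15 + 3*11
Step 4: = 240 + 33 = 273

273


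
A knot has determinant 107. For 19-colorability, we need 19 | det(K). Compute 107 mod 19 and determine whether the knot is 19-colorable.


Step 1: A knot is p-colorable if and only if p divides its determinant.
Step 2: Compute 107 mod 19.
107 = 5 * 19 + 12
Step 3: 107 mod 19 = 12
Step 4: The knot is 19-colorable: no

12


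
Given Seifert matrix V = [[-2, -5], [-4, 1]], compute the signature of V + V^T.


Step 1: V + V^T = [[-4, -9], [-9, 2]]
Step 2: trace = -2, det = -89
Step 3: Discriminant = (-2)^2 - 4*(-89) = 360
Step 4: Eigenvalues: 8.48683, -10.4868
Step 5: Signature = (# positive eigenvalues) - (# negative eigenvalues) = 0

0


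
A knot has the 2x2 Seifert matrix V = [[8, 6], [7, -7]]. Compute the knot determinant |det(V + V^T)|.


Step 1: Form V + V^T where V = [[8, 6], [7, -7]]
  V^T = [[8, 7], [6, -7]]
  V + V^T = [[16, 13], [13, -14]]
Step 2: det(V + V^T) = 16*(-14) - 13*13
  = -224 - 169 = -393
Step 3: Knot determinant = |det(V + V^T)| = |-393| = 393

393


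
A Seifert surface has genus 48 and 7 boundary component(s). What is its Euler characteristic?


chi = 2 - 2g - b
= 2 - 2*48 - 7
= 2 - 96 - 7 = -101

-101


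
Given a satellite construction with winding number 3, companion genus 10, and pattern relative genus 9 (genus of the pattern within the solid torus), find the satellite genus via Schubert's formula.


Schubert: g(satellite) = g_rel(pattern) + |winding| * g(companion),
where g_rel(pattern) is the genus of the pattern relative to the solid torus.
= 9 + 3 * 10
= 9 + 30 = 39

39


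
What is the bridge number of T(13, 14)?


The bridge number of T(p,q) is min(p,q).
min(13, 14) = 13

13


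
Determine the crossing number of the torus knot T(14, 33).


For a torus knot T(p, q) with gcd(p,q)=1,
the crossing number is min(p*(q-1), q*(p-1)).
p*(q-1) = 14*32 = 448
q*(p-1) = 33*13 = 429
min(448, 429) = 429

429


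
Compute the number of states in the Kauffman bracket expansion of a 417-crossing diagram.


Each crossing contributes 2 choices (A-smoothing or B-smoothing).
Total states = 2^417 = 338460656020607282663380637712778772392143197677711984273740183180495765112991409062496875745134225841966700556811959451779072

338460656020607282663380637712778772392143197677711984273740183180495765112991409062496875745134225841966700556811959451779072


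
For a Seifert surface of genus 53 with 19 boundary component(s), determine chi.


chi = 2 - 2g - b
= 2 - 2*53 - 19
= 2 - 106 - 19 = -123

-123


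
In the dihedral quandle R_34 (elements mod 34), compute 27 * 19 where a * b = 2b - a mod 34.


27 * 19 = 2*19 - 27 mod 34
= 38 - 27 mod 34
= 11 mod 34 = 11

11


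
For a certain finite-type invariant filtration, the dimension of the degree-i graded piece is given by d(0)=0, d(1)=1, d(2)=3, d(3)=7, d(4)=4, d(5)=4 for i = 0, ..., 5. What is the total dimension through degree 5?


Total dimension = d(0) + d(1) + ... + d(5)
= 0 + 1 + 3 + 7 + 4 + 4
= 19

19


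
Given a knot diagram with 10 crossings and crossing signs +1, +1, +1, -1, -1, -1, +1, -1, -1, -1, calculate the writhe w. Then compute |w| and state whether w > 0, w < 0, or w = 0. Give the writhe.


Step 1: Count positive crossings (+1).
Positive crossings: 4
Step 2: Count negative crossings (-1).
Negative crossings: 6
Step 3: Writhe = (positive) - (negative)
w = 4 - 6 = -2
Step 4: |w| = 2, and w is negative

-2


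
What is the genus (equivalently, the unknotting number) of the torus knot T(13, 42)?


For a torus knot T(p,q), both the unknotting number and genus equal (p-1)(q-1)/2.
= (13-1)(42-1)/2
= 12*41/2
= 492/2 = 246

246


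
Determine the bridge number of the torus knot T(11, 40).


The bridge number of T(p,q) is min(p,q).
min(11, 40) = 11

11


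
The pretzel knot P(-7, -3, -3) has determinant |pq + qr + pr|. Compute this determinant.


Step 1: Compute pq + qr + pr.
pq = (-7)*(-3) = 21
qr = (-3)*(-3) = 9
pr = (-7)*(-3) = 21
pq + qr + pr = 21 + 9 + 21 = 51
Step 2: Take absolute value.
det(P(-7,-3,-3)) = |51| = 51

51


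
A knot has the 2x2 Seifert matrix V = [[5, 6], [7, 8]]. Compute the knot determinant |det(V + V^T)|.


Step 1: Form V + V^T where V = [[5, 6], [7, 8]]
  V^T = [[5, 7], [6, 8]]
  V + V^T = [[10, 13], [13, 16]]
Step 2: det(V + V^T) = 10*16 - 13*13
  = 160 - 169 = -9
Step 3: Knot determinant = |det(V + V^T)| = |-9| = 9

9


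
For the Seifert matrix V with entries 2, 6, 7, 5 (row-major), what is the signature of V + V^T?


Step 1: V + V^T = [[4, 13], [13, 10]]
Step 2: trace = 14, det = -129
Step 3: Discriminant = 14^2 - 4*(-129) = 712
Step 4: Eigenvalues: 20.3417, -6.34166
Step 5: Signature = (# positive eigenvalues) - (# negative eigenvalues) = 0

0


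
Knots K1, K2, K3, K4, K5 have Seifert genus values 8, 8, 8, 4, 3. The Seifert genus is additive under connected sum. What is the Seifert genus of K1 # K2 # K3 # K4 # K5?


The Seifert genus is additive under connected sum.
Seifert genus(K1 # K2 # K3 # K4 # K5) = (8) + (8) + (8) + (4) + (3)
= 31

31


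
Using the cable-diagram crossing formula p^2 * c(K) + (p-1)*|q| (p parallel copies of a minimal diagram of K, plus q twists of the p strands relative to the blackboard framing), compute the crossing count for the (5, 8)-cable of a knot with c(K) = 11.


Step 1: Each of the c(K) crossings of the companion diagram becomes p*p = p^2 crossings among the p parallel strands, and each of the |q| twists s_1 s_2 ... s_(p-1) adds (p-1) crossings.
  Crossings = p^2 * c(K) + (p-1)*|q|
Step 2: = 5^2 * 11 + (5-1)*8
Step 3: = 25*11 + 4*8
Step 4: = 275 + 32 = 307

307


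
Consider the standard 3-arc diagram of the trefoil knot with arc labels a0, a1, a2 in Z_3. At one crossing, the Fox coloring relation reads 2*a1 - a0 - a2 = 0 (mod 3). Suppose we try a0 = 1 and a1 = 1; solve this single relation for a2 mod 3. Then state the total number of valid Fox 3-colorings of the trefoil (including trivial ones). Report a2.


Step 1: Apply the given crossing relation 2*a1 - a0 - a2 = 0 (mod 3).
  a2 = 2*a1 - a0 mod 3
  a2 = 2*1 - 1 mod 3
  a2 = 2 - 1 mod 3
  a2 = 1 mod 3 = 1
Step 2: The trefoil has determinant 3.
  Number of Fox p-colorings (p prime) is p^2 if p = 3, else p.
  Since p = 3 divides det = 3, the trefoil is 3-colorable.
  (Indeed for p = 3 any choice of a0, a1 extends to a valid coloring; the trial (a0, a1, a2) = (1, 1, 1) satisfies all three crossing relations.)
  Total colorings = 3^2 = 9
Step 3: a2 = 1, total Fox 3-colorings = 9

1


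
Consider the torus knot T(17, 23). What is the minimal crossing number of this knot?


For a torus knot T(p, q) with gcd(p,q)=1,
the crossing number is min(p*(q-1), q*(p-1)).
p*(q-1) = 17*22 = 374
q*(p-1) = 23*16 = 368
min(374, 368) = 368

368


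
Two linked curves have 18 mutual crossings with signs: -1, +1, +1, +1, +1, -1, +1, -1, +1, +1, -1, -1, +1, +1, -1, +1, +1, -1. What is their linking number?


Step 1: Count positive crossings: 11
Step 2: Count negative crossings: 7
Step 3: Sum of signs = 11 - 7 = 4
Step 4: Linking number = sum/2 = 4/2 = 2

2


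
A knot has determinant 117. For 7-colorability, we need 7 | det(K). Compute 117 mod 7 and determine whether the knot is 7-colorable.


Step 1: A knot is p-colorable if and only if p divides its determinant.
Step 2: Compute 117 mod 7.
117 = 16 * 7 + 5
Step 3: 117 mod 7 = 5
Step 4: The knot is 7-colorable: no

5


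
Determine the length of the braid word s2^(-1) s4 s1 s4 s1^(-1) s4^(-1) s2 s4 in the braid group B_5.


The word length counts the number of generators (including inverses).
Listing each generator: s2^(-1), s4, s1, s4, s1^(-1), s4^(-1), s2, s4
There are 8 generators in this braid word.

8


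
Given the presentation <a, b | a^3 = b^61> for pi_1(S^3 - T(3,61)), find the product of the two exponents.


The relation is a^3 = b^61.
Product of exponents = 3 * 61
= 183

183


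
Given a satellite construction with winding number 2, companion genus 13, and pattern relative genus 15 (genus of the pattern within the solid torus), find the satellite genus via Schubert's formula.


Schubert: g(satellite) = g_rel(pattern) + |winding| * g(companion),
where g_rel(pattern) is the genus of the pattern relative to the solid torus.
= 15 + 2 * 13
= 15 + 26 = 41

41


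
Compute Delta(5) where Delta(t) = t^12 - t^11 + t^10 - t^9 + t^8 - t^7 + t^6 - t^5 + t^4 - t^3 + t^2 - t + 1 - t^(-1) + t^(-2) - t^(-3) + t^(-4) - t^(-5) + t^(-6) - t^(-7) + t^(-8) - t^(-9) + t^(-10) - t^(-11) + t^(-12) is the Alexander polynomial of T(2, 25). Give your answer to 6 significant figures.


Substituting t = 5 into Delta(t) = t^12 - t^11 + t^10 - t^9 + t^8 - t^7 + t^6 - t^5 + t^4 - t^3 + t^2 - t + 1 - t^(-1) + t^(-2) - t^(-3) + t^(-4) - t^(-5) + t^(-6) - t^(-7) + t^(-8) - t^(-9) + t^(-10) - t^(-11) + t^(-12):
Term values: (244140625) + (-48828125) + (9765625) + (-1953125) + (390625) + (-78125) + (15625) + (-3125) + (625) + (-125) + (25) + (-5) + (1) + (-0.2) + (0.04) + (-0.008) + (0.0016) + (-0.00032) + (6.4e-05) + (-1.28e-05) + (2.56e-06) + (-5.12e-07) + (1.024e-07) + (-2.048e-08) + (4.096e-09)
Sum = 203450520.8
Rounded to 6 significant figures: 2.03451e+08

2.03451e+08


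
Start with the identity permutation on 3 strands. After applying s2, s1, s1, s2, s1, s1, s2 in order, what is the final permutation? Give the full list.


Starting with identity [1, 2, 3].
Apply generators in sequence:
  After s2: [1, 3, 2]
  After s1: [3, 1, 2]
  After s1: [1, 3, 2]
  After s2: [1, 2, 3]
  After s1: [2, 1, 3]
  After s1: [1, 2, 3]
  After s2: [1, 3, 2]
Final permutation: [1, 3, 2]

[1, 3, 2]


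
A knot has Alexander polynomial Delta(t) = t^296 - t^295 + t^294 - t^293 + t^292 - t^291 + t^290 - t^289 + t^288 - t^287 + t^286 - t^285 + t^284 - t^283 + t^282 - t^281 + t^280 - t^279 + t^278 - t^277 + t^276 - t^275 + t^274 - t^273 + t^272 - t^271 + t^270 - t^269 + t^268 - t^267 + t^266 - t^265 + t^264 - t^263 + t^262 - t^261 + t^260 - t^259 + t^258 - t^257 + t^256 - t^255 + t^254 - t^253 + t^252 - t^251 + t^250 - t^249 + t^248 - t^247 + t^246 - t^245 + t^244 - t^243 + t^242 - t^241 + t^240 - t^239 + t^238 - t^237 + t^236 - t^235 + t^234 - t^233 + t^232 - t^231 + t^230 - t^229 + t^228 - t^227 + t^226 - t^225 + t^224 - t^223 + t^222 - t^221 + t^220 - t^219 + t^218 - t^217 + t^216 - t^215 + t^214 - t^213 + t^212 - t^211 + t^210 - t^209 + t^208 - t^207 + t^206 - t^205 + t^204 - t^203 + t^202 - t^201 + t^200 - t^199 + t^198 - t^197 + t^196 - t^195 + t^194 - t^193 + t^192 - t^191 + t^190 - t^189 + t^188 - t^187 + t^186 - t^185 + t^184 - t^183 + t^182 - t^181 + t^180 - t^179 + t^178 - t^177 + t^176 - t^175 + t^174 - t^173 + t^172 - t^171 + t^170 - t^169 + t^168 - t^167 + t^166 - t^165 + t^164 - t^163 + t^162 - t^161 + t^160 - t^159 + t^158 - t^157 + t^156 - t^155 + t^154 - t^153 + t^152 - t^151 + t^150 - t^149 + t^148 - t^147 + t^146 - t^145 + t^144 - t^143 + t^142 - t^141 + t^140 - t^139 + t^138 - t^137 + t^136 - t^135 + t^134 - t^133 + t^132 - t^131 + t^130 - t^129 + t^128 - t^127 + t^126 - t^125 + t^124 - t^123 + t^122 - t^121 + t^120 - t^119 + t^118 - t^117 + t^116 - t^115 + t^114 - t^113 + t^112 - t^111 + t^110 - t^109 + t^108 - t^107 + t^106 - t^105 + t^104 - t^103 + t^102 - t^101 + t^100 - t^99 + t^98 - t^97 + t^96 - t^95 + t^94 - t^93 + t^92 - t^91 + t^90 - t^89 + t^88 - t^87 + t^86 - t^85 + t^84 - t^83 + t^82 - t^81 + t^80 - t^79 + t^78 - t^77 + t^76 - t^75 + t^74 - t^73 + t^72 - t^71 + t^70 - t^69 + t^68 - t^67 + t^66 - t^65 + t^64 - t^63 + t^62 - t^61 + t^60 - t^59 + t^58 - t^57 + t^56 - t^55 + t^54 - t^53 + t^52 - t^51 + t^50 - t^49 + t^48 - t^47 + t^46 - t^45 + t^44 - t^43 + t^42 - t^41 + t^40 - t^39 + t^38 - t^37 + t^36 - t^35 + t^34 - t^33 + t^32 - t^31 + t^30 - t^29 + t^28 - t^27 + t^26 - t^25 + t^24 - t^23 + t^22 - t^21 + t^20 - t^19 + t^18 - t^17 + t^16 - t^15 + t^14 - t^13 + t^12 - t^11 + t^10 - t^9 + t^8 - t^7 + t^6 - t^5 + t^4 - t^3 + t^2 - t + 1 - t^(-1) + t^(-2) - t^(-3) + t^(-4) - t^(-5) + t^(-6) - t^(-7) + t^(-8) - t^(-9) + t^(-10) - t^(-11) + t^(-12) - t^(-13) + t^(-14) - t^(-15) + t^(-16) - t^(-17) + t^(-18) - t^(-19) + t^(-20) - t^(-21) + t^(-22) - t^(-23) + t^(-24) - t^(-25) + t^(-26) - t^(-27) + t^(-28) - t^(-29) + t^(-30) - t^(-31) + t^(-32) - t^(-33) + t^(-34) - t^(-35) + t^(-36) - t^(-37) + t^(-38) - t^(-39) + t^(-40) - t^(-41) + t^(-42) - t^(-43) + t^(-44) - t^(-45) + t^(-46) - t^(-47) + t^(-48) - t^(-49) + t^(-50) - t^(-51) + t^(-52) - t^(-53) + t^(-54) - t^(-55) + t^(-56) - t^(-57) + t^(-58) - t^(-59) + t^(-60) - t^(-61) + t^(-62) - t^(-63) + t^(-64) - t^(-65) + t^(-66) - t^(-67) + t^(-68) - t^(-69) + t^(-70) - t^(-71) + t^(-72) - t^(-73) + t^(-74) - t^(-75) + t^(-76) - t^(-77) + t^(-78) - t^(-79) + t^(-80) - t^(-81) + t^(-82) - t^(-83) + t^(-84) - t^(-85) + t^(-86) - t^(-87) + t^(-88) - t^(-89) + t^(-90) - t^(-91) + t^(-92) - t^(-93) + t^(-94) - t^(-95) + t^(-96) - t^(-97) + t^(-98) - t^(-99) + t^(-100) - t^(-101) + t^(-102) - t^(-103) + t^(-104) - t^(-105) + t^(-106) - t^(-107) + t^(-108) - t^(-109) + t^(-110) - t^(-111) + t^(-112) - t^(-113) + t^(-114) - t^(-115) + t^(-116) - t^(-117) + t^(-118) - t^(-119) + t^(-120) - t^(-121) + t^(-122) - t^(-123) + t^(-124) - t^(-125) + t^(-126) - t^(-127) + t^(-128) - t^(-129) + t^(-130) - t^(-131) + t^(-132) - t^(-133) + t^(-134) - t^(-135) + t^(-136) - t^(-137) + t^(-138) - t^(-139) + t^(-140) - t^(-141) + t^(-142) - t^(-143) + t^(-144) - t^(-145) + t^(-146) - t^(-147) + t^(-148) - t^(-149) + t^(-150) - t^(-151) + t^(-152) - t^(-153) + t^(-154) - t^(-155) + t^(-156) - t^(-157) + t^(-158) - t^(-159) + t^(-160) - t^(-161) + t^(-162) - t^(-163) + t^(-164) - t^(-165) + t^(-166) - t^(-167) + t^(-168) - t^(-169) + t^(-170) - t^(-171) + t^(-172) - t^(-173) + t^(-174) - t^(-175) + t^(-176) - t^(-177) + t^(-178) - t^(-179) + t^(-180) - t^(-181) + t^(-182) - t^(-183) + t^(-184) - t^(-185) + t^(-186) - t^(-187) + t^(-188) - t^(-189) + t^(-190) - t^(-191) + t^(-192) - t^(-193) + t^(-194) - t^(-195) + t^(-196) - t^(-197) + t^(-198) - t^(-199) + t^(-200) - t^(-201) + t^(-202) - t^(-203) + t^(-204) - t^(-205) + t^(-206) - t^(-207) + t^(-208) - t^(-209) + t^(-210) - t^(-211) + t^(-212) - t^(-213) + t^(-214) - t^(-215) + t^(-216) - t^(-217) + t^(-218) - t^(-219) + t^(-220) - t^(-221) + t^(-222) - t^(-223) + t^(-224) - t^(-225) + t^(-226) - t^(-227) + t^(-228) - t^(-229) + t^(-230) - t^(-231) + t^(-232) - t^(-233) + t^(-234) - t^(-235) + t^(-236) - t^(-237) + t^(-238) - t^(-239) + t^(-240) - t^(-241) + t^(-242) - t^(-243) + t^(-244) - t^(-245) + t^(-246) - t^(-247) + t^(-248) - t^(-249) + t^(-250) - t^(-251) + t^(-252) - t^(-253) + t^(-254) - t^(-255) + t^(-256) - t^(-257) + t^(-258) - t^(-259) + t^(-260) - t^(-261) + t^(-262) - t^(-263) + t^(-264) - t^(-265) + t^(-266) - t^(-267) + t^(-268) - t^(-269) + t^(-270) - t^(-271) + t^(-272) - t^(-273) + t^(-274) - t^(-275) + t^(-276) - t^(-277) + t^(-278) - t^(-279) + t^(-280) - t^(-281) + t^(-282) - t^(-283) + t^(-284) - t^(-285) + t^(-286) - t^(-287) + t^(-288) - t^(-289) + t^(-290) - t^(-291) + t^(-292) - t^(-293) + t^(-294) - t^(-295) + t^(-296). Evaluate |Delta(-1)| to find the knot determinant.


Step 1: The polynomial has 593 terms with alternating signs, exponents from 296 down to -296.
Step 2: Substitute t = -1. The i-th term has coefficient (-1)^i and exponent (m-i),
  so its value is (-1)^i * (-1)^(m-i) = (-1)^m = 1 for every i.
Step 3: All 593 terms equal 1, so Delta(-1) = 593 * (1) = 593
Step 4: |Delta(-1)| = 593

593
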